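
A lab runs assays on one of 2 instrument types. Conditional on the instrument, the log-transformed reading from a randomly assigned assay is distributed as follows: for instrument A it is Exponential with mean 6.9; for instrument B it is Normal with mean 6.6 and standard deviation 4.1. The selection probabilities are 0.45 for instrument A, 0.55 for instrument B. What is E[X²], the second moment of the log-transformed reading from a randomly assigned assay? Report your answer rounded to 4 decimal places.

76.0525

For each component E[X²] = Var + (mean)², giving A: 95.22; B: 60.37.
Overall E[X²] = 0.45·95.22 + 0.55·60.37 = 76.0525.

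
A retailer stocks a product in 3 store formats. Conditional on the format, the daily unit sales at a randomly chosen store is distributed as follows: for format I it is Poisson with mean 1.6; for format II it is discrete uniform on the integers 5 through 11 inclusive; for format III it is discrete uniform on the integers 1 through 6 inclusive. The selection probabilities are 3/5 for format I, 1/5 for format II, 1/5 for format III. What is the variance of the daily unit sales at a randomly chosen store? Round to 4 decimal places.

Per component, I: μ=1.6, E[X²]=4.16; II: μ=8, E[X²]=68; III: μ=3.5, E[X²]=15.1667.
E[X] = 0.6·1.6 + 0.2·8 + 0.2·3.5 = 3.26.
E[X²] = 0.6·4.16 + 0.2·68 + 0.2·15.1667 = 19.1293.
Var(X) = E[X²] − (E[X])² = 19.1293 − 10.6276 = 8.50173.

8.5017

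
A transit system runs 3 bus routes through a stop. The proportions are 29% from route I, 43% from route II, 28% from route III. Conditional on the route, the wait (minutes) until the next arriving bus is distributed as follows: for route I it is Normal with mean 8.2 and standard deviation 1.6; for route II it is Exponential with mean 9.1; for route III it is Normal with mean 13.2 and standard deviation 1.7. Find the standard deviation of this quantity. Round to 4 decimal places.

Per component, I: μ=8.2, E[X²]=69.8; II: μ=9.1, E[X²]=165.62; III: μ=13.2, E[X²]=177.13.
E[X] = 0.29·8.2 + 0.43·9.1 + 0.28·13.2 = 9.987.
E[X²] = 0.29·69.8 + 0.43·165.62 + 0.28·177.13 = 141.055.
Var(X) = E[X²] − (E[X])² = 141.055 − 99.7402 = 41.3148.
SD(X) = √41.3148 = 6.42766.

6.4277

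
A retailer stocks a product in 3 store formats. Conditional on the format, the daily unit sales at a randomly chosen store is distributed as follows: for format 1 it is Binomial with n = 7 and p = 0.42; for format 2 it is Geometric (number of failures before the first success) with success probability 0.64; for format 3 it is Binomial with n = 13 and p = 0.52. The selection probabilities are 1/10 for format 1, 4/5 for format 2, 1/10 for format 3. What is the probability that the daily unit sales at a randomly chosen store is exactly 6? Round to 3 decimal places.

0.023

Conditional on each format, P(X = 6): 1: 0.0222855; 2: 0.00139314; 3: 0.199171.
By total probability, P(X = 6) = 0.1·0.0222855 + 0.8·0.00139314 + 0.1·0.199171 = 0.0232602.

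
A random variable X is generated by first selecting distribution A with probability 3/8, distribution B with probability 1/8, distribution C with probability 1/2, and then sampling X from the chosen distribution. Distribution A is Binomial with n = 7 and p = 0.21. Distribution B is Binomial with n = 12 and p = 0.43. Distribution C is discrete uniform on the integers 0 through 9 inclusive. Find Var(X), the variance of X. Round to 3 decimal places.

Per component, A: μ=1.47, E[X²]=3.3222; B: μ=5.16, E[X²]=29.5668; C: μ=4.5, E[X²]=28.5.
E[X] = 0.375·1.47 + 0.125·5.16 + 0.5·4.5 = 3.44625.
E[X²] = 0.375·3.3222 + 0.125·29.5668 + 0.5·28.5 = 19.1917.
Var(X) = E[X²] − (E[X])² = 19.1917 − 11.8766 = 7.31504.

7.315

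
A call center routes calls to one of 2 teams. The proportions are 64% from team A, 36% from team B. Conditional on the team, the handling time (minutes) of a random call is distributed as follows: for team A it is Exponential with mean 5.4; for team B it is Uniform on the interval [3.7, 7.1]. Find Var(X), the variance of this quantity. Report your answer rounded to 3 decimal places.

19.009

Per component, A: μ=5.4, E[X²]=58.32; B: μ=5.4, E[X²]=30.1233.
E[X] = 0.64·5.4 + 0.36·5.4 = 5.4.
E[X²] = 0.64·58.32 + 0.36·30.1233 = 48.1692.
Var(X) = E[X²] − (E[X])² = 48.1692 − 29.16 = 19.0092.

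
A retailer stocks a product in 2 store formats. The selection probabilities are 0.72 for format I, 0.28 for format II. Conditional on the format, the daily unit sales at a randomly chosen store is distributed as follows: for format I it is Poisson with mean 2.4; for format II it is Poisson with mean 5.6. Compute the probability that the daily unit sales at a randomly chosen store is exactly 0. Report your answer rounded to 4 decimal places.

0.0664

Conditional on each format, P(X = 0): I: 0.090718; II: 0.00369786.
By total probability, P(X = 0) = 0.72·0.090718 + 0.28·0.00369786 = 0.0663523.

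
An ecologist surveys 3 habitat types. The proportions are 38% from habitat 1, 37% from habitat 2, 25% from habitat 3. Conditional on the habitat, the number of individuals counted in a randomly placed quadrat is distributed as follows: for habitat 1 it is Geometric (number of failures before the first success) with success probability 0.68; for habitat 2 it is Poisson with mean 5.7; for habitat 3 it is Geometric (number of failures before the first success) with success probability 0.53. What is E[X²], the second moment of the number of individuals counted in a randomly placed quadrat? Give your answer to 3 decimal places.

15.092

For each component E[X²] = Var + (mean)², giving 1: 0.913495; 2: 38.19; 3: 2.45959.
Overall E[X²] = 0.38·0.913495 + 0.37·38.19 + 0.25·2.45959 = 15.0923.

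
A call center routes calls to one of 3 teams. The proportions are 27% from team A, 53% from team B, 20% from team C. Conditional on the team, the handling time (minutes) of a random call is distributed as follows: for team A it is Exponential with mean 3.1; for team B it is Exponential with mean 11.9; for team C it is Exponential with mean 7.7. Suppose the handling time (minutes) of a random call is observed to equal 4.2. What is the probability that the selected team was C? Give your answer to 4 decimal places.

Likelihoods f(4.2 | ·): A: 0.0832222; B: 0.0590436; C: 0.0752699.
Posterior ∝ prior × likelihood. Numerator for C: 0.2·0.0752699 = 0.015054.
Normalizing constant: 0.27·0.0832222 + 0.53·0.0590436 + 0.2·0.0752699 = 0.0688171.
P(C | observation) = 0.015054 / 0.0688171 = 0.218754.

0.2188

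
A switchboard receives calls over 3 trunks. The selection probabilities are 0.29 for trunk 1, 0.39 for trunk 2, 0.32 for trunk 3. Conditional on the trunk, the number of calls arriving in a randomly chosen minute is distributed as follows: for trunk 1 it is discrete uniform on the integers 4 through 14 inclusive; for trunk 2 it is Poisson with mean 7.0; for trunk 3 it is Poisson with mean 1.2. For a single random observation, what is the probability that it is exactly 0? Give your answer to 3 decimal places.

Conditional on each trunk, P(X = 0): 1: 0; 2: 0.000911882; 3: 0.301194.
By total probability, P(X = 0) = 0.29·0 + 0.39·0.000911882 + 0.32·0.301194 = 0.0967378.

0.097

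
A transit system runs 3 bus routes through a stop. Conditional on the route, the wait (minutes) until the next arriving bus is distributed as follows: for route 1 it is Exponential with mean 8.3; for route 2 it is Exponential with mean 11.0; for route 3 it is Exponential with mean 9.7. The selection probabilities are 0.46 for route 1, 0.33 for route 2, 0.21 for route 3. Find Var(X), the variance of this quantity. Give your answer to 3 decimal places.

Per component, 1: μ=8.3, E[X²]=137.78; 2: μ=11, E[X²]=242; 3: μ=9.7, E[X²]=188.18.
E[X] = 0.46·8.3 + 0.33·11 + 0.21·9.7 = 9.485.
E[X²] = 0.46·137.78 + 0.33·242 + 0.21·188.18 = 182.757.
Var(X) = E[X²] − (E[X])² = 182.757 − 89.9652 = 92.7914.

92.791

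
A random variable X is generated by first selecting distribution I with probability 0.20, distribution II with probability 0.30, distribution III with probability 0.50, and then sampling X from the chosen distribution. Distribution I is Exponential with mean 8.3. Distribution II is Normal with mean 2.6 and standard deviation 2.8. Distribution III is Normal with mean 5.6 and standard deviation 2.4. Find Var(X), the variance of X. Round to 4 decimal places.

23.0384

Per component, I: μ=8.3, E[X²]=137.78; II: μ=2.6, E[X²]=14.6; III: μ=5.6, E[X²]=37.12.
E[X] = 0.2·8.3 + 0.3·2.6 + 0.5·5.6 = 5.24.
E[X²] = 0.2·137.78 + 0.3·14.6 + 0.5·37.12 = 50.496.
Var(X) = E[X²] − (E[X])² = 50.496 − 27.4576 = 23.0384.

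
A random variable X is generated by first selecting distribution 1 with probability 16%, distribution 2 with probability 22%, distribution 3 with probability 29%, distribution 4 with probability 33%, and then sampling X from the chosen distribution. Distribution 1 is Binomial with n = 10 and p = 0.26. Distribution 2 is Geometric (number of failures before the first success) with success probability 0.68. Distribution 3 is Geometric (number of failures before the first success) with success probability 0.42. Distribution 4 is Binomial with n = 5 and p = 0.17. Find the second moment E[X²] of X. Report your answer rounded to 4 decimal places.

For each component E[X²] = Var + (mean)², giving 1: 8.684; 2: 0.913495; 3: 5.19501; 4: 1.428.
Overall E[X²] = 0.16·8.684 + 0.22·0.913495 + 0.29·5.19501 + 0.33·1.428 = 3.5682.

3.5682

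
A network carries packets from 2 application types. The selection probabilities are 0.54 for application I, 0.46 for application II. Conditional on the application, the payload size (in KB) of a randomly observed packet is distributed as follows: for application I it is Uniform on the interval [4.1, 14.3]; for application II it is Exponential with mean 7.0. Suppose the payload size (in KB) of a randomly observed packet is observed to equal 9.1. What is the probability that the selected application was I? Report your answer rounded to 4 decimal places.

0.7472

Likelihoods f(9.1 | ·): I: 0.0980392; II: 0.0389331.
Posterior ∝ prior × likelihood. Numerator for I: 0.54·0.0980392 = 0.0529412.
Normalizing constant: 0.54·0.0980392 + 0.46·0.0389331 = 0.0708504.
P(I | observation) = 0.0529412 / 0.0708504 = 0.747225.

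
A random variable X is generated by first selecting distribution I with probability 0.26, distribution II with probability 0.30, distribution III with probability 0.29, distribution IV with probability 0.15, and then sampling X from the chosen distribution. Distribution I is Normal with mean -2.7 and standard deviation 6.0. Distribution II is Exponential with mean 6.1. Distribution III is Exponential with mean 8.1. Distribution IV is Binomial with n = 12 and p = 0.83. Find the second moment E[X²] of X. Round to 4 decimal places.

For each component E[X²] = Var + (mean)², giving I: 43.29; II: 74.42; III: 131.22; IV: 100.895.
Overall E[X²] = 0.26·43.29 + 0.3·74.42 + 0.29·131.22 + 0.15·100.895 = 86.7694.

86.7694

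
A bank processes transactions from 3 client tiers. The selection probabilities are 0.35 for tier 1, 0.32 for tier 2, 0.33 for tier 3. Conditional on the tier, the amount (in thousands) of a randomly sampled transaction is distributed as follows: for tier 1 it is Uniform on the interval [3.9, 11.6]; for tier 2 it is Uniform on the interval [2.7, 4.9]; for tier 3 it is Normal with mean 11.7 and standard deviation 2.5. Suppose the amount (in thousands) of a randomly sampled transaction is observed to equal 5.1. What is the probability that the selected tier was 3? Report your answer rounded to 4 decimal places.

Likelihoods f(5.1 | ·): 1: 0.12987; 2: 0; 3: 0.00489261.
Posterior ∝ prior × likelihood. Numerator for 3: 0.33·0.00489261 = 0.00161456.
Normalizing constant: 0.35·0.12987 + 0.32·0 + 0.33·0.00489261 = 0.0470691.
P(3 | observation) = 0.00161456 / 0.0470691 = 0.0343019.

0.0343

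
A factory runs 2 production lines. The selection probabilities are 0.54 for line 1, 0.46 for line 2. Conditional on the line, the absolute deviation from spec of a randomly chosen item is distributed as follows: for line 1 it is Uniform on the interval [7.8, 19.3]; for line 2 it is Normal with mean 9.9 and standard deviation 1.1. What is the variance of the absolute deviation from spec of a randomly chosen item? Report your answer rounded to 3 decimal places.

Per component, 1: μ=13.55, E[X²]=194.623; 2: μ=9.9, E[X²]=99.22.
E[X] = 0.54·13.55 + 0.46·9.9 = 11.871.
E[X²] = 0.54·194.623 + 0.46·99.22 = 150.738.
Var(X) = E[X²] − (E[X])² = 150.738 − 140.921 = 9.81716.

9.817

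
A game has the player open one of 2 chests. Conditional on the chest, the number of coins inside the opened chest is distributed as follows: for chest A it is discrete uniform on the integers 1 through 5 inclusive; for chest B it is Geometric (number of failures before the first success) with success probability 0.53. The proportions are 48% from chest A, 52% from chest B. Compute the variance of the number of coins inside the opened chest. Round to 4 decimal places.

2.9447

Per component, A: μ=3, E[X²]=11; B: μ=0.886792, E[X²]=2.45959.
E[X] = 0.48·3 + 0.52·0.886792 = 1.90113.
E[X²] = 0.48·11 + 0.52·2.45959 = 6.55899.
Var(X) = E[X²] − (E[X])² = 6.55899 − 3.6143 = 2.94469.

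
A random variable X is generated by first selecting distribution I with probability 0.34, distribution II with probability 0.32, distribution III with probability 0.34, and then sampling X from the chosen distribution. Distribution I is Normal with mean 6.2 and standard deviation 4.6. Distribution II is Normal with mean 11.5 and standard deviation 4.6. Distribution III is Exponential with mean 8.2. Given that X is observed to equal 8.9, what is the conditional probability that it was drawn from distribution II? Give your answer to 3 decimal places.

0.379

Likelihoods f(8.9 | ·): I: 0.0730031; II: 0.0739231; III: 0.0411925.
Posterior ∝ prior × likelihood. Numerator for II: 0.32·0.0739231 = 0.0236554.
Normalizing constant: 0.34·0.0730031 + 0.32·0.0739231 + 0.34·0.0411925 = 0.0624819.
P(II | observation) = 0.0236554 / 0.0624819 = 0.378596.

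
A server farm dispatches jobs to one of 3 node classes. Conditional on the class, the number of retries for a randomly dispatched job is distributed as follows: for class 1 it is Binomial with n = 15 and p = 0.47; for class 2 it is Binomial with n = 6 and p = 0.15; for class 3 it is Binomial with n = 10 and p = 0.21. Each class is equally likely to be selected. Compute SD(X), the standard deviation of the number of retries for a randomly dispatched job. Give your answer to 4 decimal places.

3.0230

Per component, 1: μ=7.05, E[X²]=53.439; 2: μ=0.9, E[X²]=1.575; 3: μ=2.1, E[X²]=6.069.
E[X] = 0.333333·7.05 + 0.333333·0.9 + 0.333333·2.1 = 3.35.
E[X²] = 0.333333·53.439 + 0.333333·1.575 + 0.333333·6.069 = 20.361.
Var(X) = E[X²] − (E[X])² = 20.361 − 11.2225 = 9.1385.
SD(X) = √9.1385 = 3.023.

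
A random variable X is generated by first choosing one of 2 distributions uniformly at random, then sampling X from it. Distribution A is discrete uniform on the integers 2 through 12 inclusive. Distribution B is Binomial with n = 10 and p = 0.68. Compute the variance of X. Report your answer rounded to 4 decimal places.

Per component, A: μ=7, E[X²]=59; B: μ=6.8, E[X²]=48.416.
E[X] = 0.5·7 + 0.5·6.8 = 6.9.
E[X²] = 0.5·59 + 0.5·48.416 = 53.708.
Var(X) = E[X²] − (E[X])² = 53.708 − 47.61 = 6.098.

6.0980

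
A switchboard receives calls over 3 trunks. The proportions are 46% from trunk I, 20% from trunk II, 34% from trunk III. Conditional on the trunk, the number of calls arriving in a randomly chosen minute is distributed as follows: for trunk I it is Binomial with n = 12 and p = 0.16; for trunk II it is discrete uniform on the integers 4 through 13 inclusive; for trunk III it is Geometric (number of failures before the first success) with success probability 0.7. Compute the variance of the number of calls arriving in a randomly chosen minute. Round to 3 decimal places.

11.361

Per component, I: μ=1.92, E[X²]=5.2992; II: μ=8.5, E[X²]=80.5; III: μ=0.428571, E[X²]=0.795918.
E[X] = 0.46·1.92 + 0.2·8.5 + 0.34·0.428571 = 2.72891.
E[X²] = 0.46·5.2992 + 0.2·80.5 + 0.34·0.795918 = 18.8082.
Var(X) = E[X²] − (E[X])² = 18.8082 − 7.44697 = 11.3613.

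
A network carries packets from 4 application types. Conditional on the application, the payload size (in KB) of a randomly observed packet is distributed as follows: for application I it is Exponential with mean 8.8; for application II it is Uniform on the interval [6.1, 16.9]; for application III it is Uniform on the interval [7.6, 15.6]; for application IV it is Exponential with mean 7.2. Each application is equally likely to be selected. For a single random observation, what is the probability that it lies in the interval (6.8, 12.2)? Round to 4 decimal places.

0.3730

Conditional on each application, P(6.8 < X < 12.2): I: 0.211769; II: 0.5; III: 0.575; IV: 0.205194.
By total probability, P(6.8 < X < 12.2) = 0.25·0.211769 + 0.25·0.5 + 0.25·0.575 + 0.25·0.205194 = 0.372991.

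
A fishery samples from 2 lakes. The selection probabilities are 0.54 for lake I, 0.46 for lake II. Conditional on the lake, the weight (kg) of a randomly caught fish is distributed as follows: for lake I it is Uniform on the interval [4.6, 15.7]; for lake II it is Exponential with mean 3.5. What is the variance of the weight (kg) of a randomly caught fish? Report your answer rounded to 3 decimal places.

Per component, I: μ=10.15, E[X²]=113.29; II: μ=3.5, E[X²]=24.5.
E[X] = 0.54·10.15 + 0.46·3.5 = 7.091.
E[X²] = 0.54·113.29 + 0.46·24.5 = 72.4466.
Var(X) = E[X²] − (E[X])² = 72.4466 − 50.2823 = 22.1643.

22.164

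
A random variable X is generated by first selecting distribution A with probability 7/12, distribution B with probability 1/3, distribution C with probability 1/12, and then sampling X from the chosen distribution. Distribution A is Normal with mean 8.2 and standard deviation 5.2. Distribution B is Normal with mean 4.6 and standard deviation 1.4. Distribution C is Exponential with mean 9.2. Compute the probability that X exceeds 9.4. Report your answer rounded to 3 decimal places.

Conditional on each component, P(X > 9.4): A: 0.408747; B: 0.000303383; C: 0.359968.
By total probability, P(X > 9.4) = 0.583333·0.408747 + 0.333333·0.000303383 + 0.0833333·0.359968 = 0.268534.

0.269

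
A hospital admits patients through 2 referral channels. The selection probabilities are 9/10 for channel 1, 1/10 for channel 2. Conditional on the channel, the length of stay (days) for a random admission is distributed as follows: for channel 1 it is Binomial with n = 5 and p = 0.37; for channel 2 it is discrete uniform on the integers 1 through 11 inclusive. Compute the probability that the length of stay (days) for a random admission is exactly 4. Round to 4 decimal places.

0.0622

Conditional on each channel, P(X = 4): 1: 0.0590361; 2: 0.0909091.
By total probability, P(X = 4) = 0.9·0.0590361 + 0.1·0.0909091 = 0.0622234.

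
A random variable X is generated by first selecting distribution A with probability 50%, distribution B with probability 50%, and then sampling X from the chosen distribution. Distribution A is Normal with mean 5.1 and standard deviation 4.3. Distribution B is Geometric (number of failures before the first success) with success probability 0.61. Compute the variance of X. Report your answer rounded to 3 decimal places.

Per component, A: μ=5.1, E[X²]=44.5; B: μ=0.639344, E[X²]=1.45687.
E[X] = 0.5·5.1 + 0.5·0.639344 = 2.86967.
E[X²] = 0.5·44.5 + 0.5·1.45687 = 22.9784.
Var(X) = E[X²] − (E[X])² = 22.9784 − 8.23502 = 14.7434.

14.743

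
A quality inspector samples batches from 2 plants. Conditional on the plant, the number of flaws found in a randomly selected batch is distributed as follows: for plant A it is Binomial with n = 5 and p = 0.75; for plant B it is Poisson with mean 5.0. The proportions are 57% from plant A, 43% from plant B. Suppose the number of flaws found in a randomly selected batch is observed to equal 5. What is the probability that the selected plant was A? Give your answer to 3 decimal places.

0.642

Likelihoods P(X=5 | ·): A: 0.237305; B: 0.175467.
Posterior ∝ prior × likelihood. Numerator for A: 0.57·0.237305 = 0.135264.
Normalizing constant: 0.57·0.237305 + 0.43·0.175467 = 0.210715.
P(A | observation) = 0.135264 / 0.210715 = 0.641928.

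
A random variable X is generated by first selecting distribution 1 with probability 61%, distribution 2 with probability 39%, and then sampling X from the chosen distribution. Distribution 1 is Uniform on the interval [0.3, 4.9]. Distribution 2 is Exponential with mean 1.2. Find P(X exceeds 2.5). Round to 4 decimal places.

Conditional on each component, P(X > 2.5): 1: 0.521739; 2: 0.124514.
By total probability, P(X > 2.5) = 0.61·0.521739 + 0.39·0.124514 = 0.366822.

0.3668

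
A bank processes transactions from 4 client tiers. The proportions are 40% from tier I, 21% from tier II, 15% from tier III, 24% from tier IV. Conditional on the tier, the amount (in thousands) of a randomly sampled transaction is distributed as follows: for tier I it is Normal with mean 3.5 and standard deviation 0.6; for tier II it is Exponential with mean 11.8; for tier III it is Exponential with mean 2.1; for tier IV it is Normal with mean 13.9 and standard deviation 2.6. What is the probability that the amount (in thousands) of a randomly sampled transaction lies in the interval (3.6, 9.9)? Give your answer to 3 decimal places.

Conditional on each tier, P(3.6 < X < 9.9): I: 0.433816; II: 0.304911; III: 0.171126; IV: 0.0619307.
By total probability, P(3.6 < X < 9.9) = 0.4·0.433816 + 0.21·0.304911 + 0.15·0.171126 + 0.24·0.0619307 = 0.27809.

0.278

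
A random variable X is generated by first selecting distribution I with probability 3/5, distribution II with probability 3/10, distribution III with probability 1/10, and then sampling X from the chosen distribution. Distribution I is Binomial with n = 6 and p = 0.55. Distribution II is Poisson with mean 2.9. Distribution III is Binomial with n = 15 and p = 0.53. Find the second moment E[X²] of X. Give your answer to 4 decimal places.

For each component E[X²] = Var + (mean)², giving I: 12.375; II: 11.31; III: 66.939.
Overall E[X²] = 0.6·12.375 + 0.3·11.31 + 0.1·66.939 = 17.5119.

17.5119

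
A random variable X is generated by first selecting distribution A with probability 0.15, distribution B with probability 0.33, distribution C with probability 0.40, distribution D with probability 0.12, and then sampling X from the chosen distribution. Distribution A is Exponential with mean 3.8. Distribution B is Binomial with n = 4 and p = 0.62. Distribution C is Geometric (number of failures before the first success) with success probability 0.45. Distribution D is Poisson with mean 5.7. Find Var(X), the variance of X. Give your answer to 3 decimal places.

Per component, A: μ=3.8, E[X²]=28.88; B: μ=2.48, E[X²]=7.0928; C: μ=1.22222, E[X²]=4.20988; D: μ=5.7, E[X²]=38.19.
E[X] = 0.15·3.8 + 0.33·2.48 + 0.4·1.22222 + 0.12·5.7 = 2.56129.
E[X²] = 0.15·28.88 + 0.33·7.0928 + 0.4·4.20988 + 0.12·38.19 = 12.9394.
Var(X) = E[X²] − (E[X])² = 12.9394 − 6.5602 = 6.37917.

6.379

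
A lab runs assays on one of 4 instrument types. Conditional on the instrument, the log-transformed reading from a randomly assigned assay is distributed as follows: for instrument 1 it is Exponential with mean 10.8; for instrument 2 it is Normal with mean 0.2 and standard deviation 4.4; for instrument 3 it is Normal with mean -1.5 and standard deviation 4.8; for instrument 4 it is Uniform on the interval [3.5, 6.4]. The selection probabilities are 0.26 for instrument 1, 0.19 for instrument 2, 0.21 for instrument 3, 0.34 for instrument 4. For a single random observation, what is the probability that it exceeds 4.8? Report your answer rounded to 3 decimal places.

0.402

Conditional on each instrument, P(X > 4.8): 1: 0.64118; 2: 0.147906; 3: 0.0946757; 4: 0.551724.
By total probability, P(X > 4.8) = 0.26·0.64118 + 0.19·0.147906 + 0.21·0.0946757 + 0.34·0.551724 = 0.402277.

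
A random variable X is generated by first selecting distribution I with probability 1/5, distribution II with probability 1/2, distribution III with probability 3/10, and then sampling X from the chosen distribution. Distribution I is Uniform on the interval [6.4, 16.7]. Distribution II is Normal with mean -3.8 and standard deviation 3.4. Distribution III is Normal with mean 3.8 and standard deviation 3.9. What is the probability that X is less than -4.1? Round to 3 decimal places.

Conditional on each component, P(X < -4.1): I: 0; II: 0.464845; III: 0.0214008.
By total probability, P(X < -4.1) = 0.2·0 + 0.5·0.464845 + 0.3·0.0214008 = 0.238843.

0.239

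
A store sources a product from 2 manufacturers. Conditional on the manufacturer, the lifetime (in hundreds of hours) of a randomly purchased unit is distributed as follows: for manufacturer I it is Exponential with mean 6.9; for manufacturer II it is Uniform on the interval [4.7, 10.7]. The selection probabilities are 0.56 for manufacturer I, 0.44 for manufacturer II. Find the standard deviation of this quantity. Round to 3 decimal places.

5.305

Per component, I: μ=6.9, E[X²]=95.22; II: μ=7.7, E[X²]=62.29.
E[X] = 0.56·6.9 + 0.44·7.7 = 7.252.
E[X²] = 0.56·95.22 + 0.44·62.29 = 80.7308.
Var(X) = E[X²] − (E[X])² = 80.7308 − 52.5915 = 28.1393.
SD(X) = √28.1393 = 5.30465.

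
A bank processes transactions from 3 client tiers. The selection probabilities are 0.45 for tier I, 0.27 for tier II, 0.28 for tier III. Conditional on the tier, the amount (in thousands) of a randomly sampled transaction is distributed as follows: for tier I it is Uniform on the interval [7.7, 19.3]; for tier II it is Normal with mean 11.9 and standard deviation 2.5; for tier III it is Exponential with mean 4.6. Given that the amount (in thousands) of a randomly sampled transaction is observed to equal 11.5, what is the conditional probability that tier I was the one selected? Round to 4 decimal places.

0.4494

Likelihoods f(11.5 | ·): I: 0.0862069; II: 0.157547; III: 0.0178446.
Posterior ∝ prior × likelihood. Numerator for I: 0.45·0.0862069 = 0.0387931.
Normalizing constant: 0.45·0.0862069 + 0.27·0.157547 + 0.28·0.0178446 = 0.0863274.
P(I | observation) = 0.0387931 / 0.0863274 = 0.449372.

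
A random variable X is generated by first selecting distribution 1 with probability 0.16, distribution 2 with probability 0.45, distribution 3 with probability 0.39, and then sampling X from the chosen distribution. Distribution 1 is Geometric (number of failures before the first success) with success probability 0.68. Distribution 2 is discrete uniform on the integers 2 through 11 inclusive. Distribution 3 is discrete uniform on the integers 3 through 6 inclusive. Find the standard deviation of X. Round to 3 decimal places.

2.940

Per component, 1: μ=0.470588, E[X²]=0.913495; 2: μ=6.5, E[X²]=50.5; 3: μ=4.5, E[X²]=21.5.
E[X] = 0.16·0.470588 + 0.45·6.5 + 0.39·4.5 = 4.75529.
E[X²] = 0.16·0.913495 + 0.45·50.5 + 0.39·21.5 = 31.2562.
Var(X) = E[X²] − (E[X])² = 31.2562 − 22.6128 = 8.64334.
SD(X) = √8.64334 = 2.93996.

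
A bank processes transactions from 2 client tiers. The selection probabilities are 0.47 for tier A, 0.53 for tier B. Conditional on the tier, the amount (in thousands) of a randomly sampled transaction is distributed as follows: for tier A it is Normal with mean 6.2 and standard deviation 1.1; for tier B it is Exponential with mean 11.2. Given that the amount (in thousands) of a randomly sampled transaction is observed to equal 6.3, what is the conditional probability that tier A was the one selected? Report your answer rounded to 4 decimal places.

Likelihoods f(6.3 | ·): A: 0.361179; B: 0.0508735.
Posterior ∝ prior × likelihood. Numerator for A: 0.47·0.361179 = 0.169754.
Normalizing constant: 0.47·0.361179 + 0.53·0.0508735 = 0.196717.
P(A | observation) = 0.169754 / 0.196717 = 0.862936.

0.8629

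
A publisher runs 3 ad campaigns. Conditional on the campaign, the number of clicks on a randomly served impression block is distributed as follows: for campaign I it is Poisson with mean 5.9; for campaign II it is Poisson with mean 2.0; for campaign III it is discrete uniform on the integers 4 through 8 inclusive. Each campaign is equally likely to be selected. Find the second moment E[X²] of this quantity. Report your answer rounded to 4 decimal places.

28.2367

For each component E[X²] = Var + (mean)², giving I: 40.71; II: 6; III: 38.
Overall E[X²] = 0.333333·40.71 + 0.333333·6 + 0.333333·38 = 28.2367.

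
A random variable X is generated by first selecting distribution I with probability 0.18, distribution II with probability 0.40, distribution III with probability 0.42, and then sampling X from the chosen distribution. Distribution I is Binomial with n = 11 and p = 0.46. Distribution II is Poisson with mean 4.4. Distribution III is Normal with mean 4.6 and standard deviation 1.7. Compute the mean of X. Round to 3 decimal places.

4.603

Component means — I: 5.06; II: 4.4; III: 4.6.
E[X] = 0.18·5.06 + 0.4·4.4 + 0.42·4.6 = 4.6028.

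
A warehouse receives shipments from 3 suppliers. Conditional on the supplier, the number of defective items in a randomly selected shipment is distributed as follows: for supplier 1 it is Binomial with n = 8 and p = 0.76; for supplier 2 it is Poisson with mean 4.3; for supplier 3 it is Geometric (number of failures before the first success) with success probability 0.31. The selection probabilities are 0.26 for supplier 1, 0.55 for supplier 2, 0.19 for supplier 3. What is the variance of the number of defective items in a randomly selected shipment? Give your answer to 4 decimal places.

5.7451

Per component, 1: μ=6.08, E[X²]=38.4256; 2: μ=4.3, E[X²]=22.79; 3: μ=2.22581, E[X²]=12.1342.
E[X] = 0.26·6.08 + 0.55·4.3 + 0.19·2.22581 = 4.3687.
E[X²] = 0.26·38.4256 + 0.55·22.79 + 0.19·12.1342 = 24.8307.
Var(X) = E[X²] − (E[X])² = 24.8307 − 19.0856 = 5.74509.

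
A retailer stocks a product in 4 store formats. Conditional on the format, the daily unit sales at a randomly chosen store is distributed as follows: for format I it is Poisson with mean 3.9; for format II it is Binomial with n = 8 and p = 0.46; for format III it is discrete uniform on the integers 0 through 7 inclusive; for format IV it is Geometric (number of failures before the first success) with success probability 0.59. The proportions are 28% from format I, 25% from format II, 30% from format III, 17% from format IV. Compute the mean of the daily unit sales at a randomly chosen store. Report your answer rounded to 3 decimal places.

3.180

Component means — I: 3.9; II: 3.68; III: 3.5; IV: 0.694915.
E[X] = 0.28·3.9 + 0.25·3.68 + 0.3·3.5 + 0.17·0.694915 = 3.18014.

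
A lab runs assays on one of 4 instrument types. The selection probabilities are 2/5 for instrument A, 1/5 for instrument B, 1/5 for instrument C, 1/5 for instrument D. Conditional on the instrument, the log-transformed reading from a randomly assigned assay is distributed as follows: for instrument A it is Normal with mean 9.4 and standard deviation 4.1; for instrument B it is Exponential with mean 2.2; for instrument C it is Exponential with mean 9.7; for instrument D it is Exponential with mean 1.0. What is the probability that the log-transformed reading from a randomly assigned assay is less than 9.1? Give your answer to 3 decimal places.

Conditional on each instrument, P(X < 9.1): A: 0.470835; B: 0.984019; C: 0.608647; D: 0.999888.
By total probability, P(X < 9.1) = 0.4·0.470835 + 0.2·0.984019 + 0.2·0.608647 + 0.2·0.999888 = 0.706845.

0.707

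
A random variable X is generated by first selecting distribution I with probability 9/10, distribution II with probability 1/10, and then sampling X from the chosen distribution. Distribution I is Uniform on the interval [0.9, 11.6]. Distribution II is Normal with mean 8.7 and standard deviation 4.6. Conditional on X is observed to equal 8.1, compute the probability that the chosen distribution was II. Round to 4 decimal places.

0.0928

Likelihoods f(8.1 | ·): I: 0.0934579; II: 0.085992.
Posterior ∝ prior × likelihood. Numerator for II: 0.1·0.085992 = 0.0085992.
Normalizing constant: 0.9·0.0934579 + 0.1·0.085992 = 0.0927113.
P(II | observation) = 0.0085992 / 0.0927113 = 0.0927524.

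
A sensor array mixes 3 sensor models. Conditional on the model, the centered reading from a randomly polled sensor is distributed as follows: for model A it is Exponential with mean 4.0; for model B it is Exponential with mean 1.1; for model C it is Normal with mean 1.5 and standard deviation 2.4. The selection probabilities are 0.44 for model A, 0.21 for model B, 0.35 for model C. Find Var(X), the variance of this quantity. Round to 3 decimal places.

11.061

Per component, A: μ=4, E[X²]=32; B: μ=1.1, E[X²]=2.42; C: μ=1.5, E[X²]=8.01.
E[X] = 0.44·4 + 0.21·1.1 + 0.35·1.5 = 2.516.
E[X²] = 0.44·32 + 0.21·2.42 + 0.35·8.01 = 17.3917.
Var(X) = E[X²] − (E[X])² = 17.3917 − 6.33026 = 11.0614.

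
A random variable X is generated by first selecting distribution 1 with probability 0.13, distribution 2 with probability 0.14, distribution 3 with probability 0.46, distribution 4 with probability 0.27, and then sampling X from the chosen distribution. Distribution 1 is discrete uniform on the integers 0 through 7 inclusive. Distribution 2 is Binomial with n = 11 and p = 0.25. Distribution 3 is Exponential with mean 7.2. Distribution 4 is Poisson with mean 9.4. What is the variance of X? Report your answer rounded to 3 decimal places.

32.954

Per component, 1: μ=3.5, E[X²]=17.5; 2: μ=2.75, E[X²]=9.625; 3: μ=7.2, E[X²]=103.68; 4: μ=9.4, E[X²]=97.76.
E[X] = 0.13·3.5 + 0.14·2.75 + 0.46·7.2 + 0.27·9.4 = 6.69.
E[X²] = 0.13·17.5 + 0.14·9.625 + 0.46·103.68 + 0.27·97.76 = 77.7105.
Var(X) = E[X²] − (E[X])² = 77.7105 − 44.7561 = 32.9544.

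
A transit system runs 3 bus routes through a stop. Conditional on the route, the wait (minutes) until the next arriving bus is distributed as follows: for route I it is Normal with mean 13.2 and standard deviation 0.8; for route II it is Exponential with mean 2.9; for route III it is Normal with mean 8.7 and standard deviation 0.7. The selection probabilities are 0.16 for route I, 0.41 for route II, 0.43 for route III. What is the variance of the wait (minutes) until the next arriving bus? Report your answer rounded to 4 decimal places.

18.0446

Per component, I: μ=13.2, E[X²]=174.88; II: μ=2.9, E[X²]=16.82; III: μ=8.7, E[X²]=76.18.
E[X] = 0.16·13.2 + 0.41·2.9 + 0.43·8.7 = 7.042.
E[X²] = 0.16·174.88 + 0.41·16.82 + 0.43·76.18 = 67.6344.
Var(X) = E[X²] − (E[X])² = 67.6344 − 49.5898 = 18.0446.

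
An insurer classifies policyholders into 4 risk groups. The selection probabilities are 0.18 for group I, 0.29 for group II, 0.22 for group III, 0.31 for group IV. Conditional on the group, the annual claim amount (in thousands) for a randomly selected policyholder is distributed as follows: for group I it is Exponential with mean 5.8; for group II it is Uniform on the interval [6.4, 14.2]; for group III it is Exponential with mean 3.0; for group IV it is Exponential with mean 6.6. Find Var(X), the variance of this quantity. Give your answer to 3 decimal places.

29.927

Per component, I: μ=5.8, E[X²]=67.28; II: μ=10.3, E[X²]=111.16; III: μ=3, E[X²]=18; IV: μ=6.6, E[X²]=87.12.
E[X] = 0.18·5.8 + 0.29·10.3 + 0.22·3 + 0.31·6.6 = 6.737.
E[X²] = 0.18·67.28 + 0.29·111.16 + 0.22·18 + 0.31·87.12 = 75.314.
Var(X) = E[X²] − (E[X])² = 75.314 − 45.3872 = 29.9268.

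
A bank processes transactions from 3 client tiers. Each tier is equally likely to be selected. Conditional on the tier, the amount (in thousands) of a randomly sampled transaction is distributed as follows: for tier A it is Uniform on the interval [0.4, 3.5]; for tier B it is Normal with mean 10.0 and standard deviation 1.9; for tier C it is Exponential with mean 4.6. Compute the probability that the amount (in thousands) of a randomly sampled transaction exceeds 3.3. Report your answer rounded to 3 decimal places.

Conditional on each tier, P(X > 3.3): A: 0.0645161; B: 0.999789; C: 0.488024.
By total probability, P(X > 3.3) = 0.333333·0.0645161 + 0.333333·0.999789 + 0.333333·0.488024 = 0.517443.

0.517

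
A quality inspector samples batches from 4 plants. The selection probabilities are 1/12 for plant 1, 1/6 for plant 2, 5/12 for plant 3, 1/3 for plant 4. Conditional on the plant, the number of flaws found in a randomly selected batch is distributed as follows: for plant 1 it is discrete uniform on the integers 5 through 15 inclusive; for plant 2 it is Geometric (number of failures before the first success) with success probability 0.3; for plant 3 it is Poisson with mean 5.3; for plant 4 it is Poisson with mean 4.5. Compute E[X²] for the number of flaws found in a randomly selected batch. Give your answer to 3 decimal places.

For each component E[X²] = Var + (mean)², giving 1: 110; 2: 13.2222; 3: 33.39; 4: 24.75.
Overall E[X²] = 0.0833333·110 + 0.166667·13.2222 + 0.416667·33.39 + 0.333333·24.75 = 33.5329.

33.533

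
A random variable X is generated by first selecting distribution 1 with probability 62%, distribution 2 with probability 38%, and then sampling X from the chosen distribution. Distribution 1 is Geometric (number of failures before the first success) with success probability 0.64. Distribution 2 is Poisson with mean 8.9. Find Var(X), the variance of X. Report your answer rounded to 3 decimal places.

Per component, 1: μ=0.5625, E[X²]=1.19531; 2: μ=8.9, E[X²]=88.11.
E[X] = 0.62·0.5625 + 0.38·8.9 = 3.73075.
E[X²] = 0.62·1.19531 + 0.38·88.11 = 34.2229.
Var(X) = E[X²] − (E[X])² = 34.2229 − 13.9185 = 20.3044.

20.304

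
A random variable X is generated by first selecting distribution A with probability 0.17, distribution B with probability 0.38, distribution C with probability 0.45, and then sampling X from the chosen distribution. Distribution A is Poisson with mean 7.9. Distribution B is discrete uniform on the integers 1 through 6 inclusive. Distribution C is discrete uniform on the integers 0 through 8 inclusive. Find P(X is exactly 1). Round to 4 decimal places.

0.1138

Conditional on each component, P(X = 1): A: 0.00292887; B: 0.166667; C: 0.111111.
By total probability, P(X = 1) = 0.17·0.00292887 + 0.38·0.166667 + 0.45·0.111111 = 0.113831.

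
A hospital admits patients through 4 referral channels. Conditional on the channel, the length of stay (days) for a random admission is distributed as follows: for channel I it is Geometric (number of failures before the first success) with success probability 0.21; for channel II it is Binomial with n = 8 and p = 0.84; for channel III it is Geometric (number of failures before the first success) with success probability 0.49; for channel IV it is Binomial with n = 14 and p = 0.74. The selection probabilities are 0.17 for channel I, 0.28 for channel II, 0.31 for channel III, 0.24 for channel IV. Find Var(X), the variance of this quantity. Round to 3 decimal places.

17.386

Per component, I: μ=3.7619, E[X²]=32.0658; II: μ=6.72, E[X²]=46.2336; III: μ=1.04082, E[X²]=3.20741; IV: μ=10.36, E[X²]=110.023.
E[X] = 0.17·3.7619 + 0.28·6.72 + 0.31·1.04082 + 0.24·10.36 = 5.33018.
E[X²] = 0.17·32.0658 + 0.28·46.2336 + 0.31·3.20741 + 0.24·110.023 = 45.7965.
Var(X) = E[X²] − (E[X])² = 45.7965 − 28.4108 = 17.3857.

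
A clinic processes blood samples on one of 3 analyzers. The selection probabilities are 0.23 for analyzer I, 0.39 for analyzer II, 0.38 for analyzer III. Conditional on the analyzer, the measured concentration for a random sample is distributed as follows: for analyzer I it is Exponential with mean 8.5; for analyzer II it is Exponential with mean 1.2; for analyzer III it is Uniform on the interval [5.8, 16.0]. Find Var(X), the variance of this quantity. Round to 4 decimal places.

39.7014

Per component, I: μ=8.5, E[X²]=144.5; II: μ=1.2, E[X²]=2.88; III: μ=10.9, E[X²]=127.48.
E[X] = 0.23·8.5 + 0.39·1.2 + 0.38·10.9 = 6.565.
E[X²] = 0.23·144.5 + 0.39·2.88 + 0.38·127.48 = 82.8006.
Var(X) = E[X²] − (E[X])² = 82.8006 − 43.0992 = 39.7014.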